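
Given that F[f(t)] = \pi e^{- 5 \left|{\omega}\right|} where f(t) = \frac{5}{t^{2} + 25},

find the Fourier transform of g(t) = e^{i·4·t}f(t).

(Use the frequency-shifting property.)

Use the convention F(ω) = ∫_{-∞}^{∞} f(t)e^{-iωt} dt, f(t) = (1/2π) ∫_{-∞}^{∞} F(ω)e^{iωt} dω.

F[g](ω) = \pi e^{- 5 \left|{\omega - 4}\right|}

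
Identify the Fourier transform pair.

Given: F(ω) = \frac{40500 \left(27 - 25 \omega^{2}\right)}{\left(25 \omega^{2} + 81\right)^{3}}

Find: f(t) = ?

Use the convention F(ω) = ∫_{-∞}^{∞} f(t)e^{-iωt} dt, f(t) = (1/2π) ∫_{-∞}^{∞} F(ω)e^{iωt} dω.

f(t) = 3 t^{2} e^{- \frac{9 \left|{t}\right|}{5}}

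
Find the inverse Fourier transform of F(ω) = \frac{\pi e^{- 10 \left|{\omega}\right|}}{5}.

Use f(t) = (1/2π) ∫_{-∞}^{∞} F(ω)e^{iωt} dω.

f(t) = \frac{2}{t^{2} + 100}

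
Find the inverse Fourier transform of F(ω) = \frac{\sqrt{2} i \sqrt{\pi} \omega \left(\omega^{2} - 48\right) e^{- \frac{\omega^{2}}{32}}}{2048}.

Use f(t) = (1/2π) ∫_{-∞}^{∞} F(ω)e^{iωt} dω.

f(t) = 8 t^{3} e^{- 8 t^{2}}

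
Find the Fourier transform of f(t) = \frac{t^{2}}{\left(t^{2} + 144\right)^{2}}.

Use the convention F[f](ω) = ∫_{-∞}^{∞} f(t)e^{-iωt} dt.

F(ω) = \frac{\pi \left(1 - 12 \left|{\omega}\right|\right) e^{- 12 \left|{\omega}\right|}}{24}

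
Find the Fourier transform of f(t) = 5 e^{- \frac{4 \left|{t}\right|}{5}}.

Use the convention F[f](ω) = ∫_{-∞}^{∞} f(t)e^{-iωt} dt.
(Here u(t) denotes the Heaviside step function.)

F(ω) = \frac{200}{25 \omega^{2} + 16}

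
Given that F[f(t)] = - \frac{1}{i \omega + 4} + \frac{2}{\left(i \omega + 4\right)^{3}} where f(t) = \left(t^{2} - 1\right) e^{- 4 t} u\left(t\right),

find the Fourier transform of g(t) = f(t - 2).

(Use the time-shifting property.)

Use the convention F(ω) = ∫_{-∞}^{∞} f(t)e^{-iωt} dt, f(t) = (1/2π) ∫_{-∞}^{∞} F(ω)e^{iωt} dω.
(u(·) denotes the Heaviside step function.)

F[g](ω) = \frac{\left(2 i \omega - \left(i \omega + 4\right)^{3} + 8\right) e^{- 2 i \omega}}{\left(i \omega + 4\right)^{4}}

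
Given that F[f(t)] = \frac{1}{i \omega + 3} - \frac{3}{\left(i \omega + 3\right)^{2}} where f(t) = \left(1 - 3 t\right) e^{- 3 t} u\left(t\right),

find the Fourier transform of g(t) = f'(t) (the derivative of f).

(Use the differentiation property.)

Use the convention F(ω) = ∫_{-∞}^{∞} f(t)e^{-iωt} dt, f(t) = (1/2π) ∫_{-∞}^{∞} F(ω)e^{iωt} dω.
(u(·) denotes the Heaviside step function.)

F[g](ω) = \frac{\omega^{2}}{\omega^{2} - 6 i \omega - 9}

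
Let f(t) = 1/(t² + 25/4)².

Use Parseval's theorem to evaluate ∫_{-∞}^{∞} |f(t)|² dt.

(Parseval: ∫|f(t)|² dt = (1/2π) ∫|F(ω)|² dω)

∫|f(t)|² dt = \frac{8 \pi}{15625}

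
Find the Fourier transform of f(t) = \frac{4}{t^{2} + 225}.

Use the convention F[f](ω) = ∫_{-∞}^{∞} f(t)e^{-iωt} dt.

F(ω) = \frac{4 \pi e^{- 15 \left|{\omega}\right|}}{15}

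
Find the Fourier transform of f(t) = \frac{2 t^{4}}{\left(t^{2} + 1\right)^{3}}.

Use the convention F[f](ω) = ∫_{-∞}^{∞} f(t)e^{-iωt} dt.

F(ω) = \frac{\pi \left(\omega^{2} - 5 \left|{\omega}\right| + 3\right) e^{- \left|{\omega}\right|}}{4}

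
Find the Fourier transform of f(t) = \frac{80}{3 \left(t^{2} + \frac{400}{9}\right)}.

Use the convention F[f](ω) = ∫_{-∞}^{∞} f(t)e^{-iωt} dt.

F(ω) = 4 \pi e^{- \frac{20 \left|{\omega}\right|}{3}}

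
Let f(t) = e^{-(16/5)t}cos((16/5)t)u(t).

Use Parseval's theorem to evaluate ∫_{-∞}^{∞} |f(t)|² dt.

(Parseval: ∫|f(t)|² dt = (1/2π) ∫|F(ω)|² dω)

∫|f(t)|² dt = \frac{15}{128}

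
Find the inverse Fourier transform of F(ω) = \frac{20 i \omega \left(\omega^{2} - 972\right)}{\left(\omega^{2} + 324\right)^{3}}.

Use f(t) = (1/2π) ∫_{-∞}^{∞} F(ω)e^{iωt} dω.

f(t) = 5 t e^{- 18 \left|{t}\right|} \left|{t}\right|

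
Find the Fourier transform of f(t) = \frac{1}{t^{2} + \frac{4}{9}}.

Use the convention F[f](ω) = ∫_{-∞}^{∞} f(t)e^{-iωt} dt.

F(ω) = \frac{3 \pi e^{- \frac{2 \left|{\omega}\right|}{3}}}{2}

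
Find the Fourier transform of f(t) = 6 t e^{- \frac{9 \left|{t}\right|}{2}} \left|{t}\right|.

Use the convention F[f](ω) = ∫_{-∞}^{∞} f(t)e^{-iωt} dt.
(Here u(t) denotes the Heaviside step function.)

F(ω) = \frac{384 i \omega \left(4 \omega^{2} - 243\right)}{\left(4 \omega^{2} + 81\right)^{3}}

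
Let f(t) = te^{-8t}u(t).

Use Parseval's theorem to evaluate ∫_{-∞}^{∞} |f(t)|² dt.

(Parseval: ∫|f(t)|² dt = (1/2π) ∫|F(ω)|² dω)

∫|f(t)|² dt = \frac{1}{2048}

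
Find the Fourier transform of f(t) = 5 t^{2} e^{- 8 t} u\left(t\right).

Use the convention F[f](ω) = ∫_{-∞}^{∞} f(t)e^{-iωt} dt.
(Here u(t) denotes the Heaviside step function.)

F(ω) = \frac{10}{\left(i \omega + 8\right)^{3}}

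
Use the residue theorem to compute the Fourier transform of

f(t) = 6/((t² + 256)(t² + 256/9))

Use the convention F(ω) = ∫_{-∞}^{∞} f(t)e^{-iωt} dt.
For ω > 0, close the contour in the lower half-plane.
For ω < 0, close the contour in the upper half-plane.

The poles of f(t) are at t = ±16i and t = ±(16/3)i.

Let g(z) = f(z)e^{-iωz}; for large |z| the factor e^{-iωz} decays in the lower half-plane when ω > 0 and in the upper half-plane when ω < 0.

Case ω > 0 (lower half-plane, clockwise contour ⇒ F(ω) = -2πi·ΣRes):
  Res_{z = - 16 i} g(z) = - \frac{27 i e^{- 16 \omega}}{32768}
  Res_{z = - \frac{16 i}{3}} g(z) = \frac{81 i e^{- \frac{16 \omega}{3}}}{32768}
  F(ω) = -2πi·ΣRes = - \frac{27 \pi e^{- 16 \omega}}{16384} + \frac{81 \pi e^{- \frac{16 \omega}{3}}}{16384}

Case ω < 0 (upper half-plane, counterclockwise contour ⇒ F(ω) = +2πi·ΣRes):
  Res_{z = 16 i} g(z) = \frac{27 i e^{16 \omega}}{32768}
  Res_{z = \frac{16 i}{3}} g(z) = - \frac{81 i e^{\frac{16 \omega}{3}}}{32768}
  F(ω) = 2πi·ΣRes = \frac{27 \pi \left(3 e^{\frac{16 \omega}{3}} - e^{16 \omega}\right)}{16384}

Both cases combine into a single formula in |ω|:

F(ω) = - \frac{27 \pi e^{- 16 \left|{\omega}\right|}}{16384} + \frac{81 \pi e^{- \frac{16 \left|{\omega}\right|}{3}}}{16384}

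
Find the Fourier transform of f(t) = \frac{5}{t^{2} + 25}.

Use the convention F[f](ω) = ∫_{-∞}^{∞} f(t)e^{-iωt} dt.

F(ω) = \pi e^{- 5 \left|{\omega}\right|}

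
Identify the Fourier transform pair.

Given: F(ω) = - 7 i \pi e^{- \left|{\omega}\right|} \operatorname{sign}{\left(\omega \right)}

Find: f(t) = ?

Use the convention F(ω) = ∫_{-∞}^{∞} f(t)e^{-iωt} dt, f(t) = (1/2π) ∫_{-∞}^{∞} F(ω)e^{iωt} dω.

f(t) = \frac{7 t}{t^{2} + 1}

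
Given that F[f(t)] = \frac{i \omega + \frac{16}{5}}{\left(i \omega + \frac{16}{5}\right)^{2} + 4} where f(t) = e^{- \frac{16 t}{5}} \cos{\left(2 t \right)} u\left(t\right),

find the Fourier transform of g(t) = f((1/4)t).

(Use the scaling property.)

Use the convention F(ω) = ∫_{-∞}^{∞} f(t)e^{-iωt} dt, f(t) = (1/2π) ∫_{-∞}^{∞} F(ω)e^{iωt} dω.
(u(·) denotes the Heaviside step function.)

F[g](ω) = \frac{20 \left(5 i \omega + 4\right)}{4 \left(5 i \omega + 4\right)^{2} + 25}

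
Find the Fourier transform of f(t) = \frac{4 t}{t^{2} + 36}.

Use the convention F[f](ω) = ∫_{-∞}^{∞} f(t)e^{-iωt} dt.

F(ω) = - 4 i \pi e^{- 6 \left|{\omega}\right|} \operatorname{sign}{\left(\omega \right)}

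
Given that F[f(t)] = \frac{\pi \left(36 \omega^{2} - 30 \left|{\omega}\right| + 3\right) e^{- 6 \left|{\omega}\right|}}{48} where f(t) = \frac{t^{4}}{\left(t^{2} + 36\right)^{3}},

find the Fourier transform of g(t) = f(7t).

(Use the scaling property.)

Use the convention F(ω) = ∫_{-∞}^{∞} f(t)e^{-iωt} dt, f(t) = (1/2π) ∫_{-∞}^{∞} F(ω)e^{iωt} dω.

F[g](ω) = \frac{\pi \left(12 \omega^{2} - 70 \left|{\omega}\right| + 49\right) e^{- \frac{6 \left|{\omega}\right|}{7}}}{5488}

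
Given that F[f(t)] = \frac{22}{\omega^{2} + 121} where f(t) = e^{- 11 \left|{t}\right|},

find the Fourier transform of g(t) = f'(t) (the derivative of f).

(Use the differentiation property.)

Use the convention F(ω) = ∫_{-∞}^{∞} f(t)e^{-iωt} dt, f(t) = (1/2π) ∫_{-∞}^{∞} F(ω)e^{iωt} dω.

F[g](ω) = \frac{22 i \omega}{\omega^{2} + 121}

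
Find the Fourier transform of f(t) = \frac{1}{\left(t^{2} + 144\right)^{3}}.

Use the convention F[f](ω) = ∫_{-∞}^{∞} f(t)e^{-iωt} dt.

F(ω) = \frac{\pi \left(48 \omega^{2} + 12 \left|{\omega}\right| + 1\right) e^{- 12 \left|{\omega}\right|}}{663552}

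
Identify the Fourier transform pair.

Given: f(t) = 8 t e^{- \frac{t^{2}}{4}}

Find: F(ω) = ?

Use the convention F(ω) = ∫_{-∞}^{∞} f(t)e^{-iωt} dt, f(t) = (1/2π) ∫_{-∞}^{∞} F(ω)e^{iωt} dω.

F(ω) = - 32 i \sqrt{\pi} \omega e^{- \omega^{2}}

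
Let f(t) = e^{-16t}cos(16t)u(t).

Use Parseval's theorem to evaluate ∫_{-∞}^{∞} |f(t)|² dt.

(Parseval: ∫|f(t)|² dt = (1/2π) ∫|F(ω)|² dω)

∫|f(t)|² dt = \frac{3}{128}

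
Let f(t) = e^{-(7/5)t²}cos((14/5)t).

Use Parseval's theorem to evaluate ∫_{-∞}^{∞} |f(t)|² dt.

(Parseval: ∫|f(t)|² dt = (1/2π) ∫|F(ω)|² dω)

∫|f(t)|² dt = \frac{\sqrt{70} \sqrt{\pi} \left(1 + e^{\frac{14}{5}}\right)}{28 e^{\frac{14}{5}}}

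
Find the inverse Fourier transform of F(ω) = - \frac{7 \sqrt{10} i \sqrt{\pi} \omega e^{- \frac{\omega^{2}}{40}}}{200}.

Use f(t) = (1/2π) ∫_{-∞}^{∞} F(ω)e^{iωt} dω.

f(t) = 7 t e^{- 10 t^{2}}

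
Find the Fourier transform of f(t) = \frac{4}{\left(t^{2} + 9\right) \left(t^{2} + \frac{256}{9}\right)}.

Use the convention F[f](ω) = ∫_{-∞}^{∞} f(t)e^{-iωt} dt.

F(ω) = \frac{12 \pi e^{- 3 \left|{\omega}\right|}}{175} - \frac{27 \pi e^{- \frac{16 \left|{\omega}\right|}{3}}}{700}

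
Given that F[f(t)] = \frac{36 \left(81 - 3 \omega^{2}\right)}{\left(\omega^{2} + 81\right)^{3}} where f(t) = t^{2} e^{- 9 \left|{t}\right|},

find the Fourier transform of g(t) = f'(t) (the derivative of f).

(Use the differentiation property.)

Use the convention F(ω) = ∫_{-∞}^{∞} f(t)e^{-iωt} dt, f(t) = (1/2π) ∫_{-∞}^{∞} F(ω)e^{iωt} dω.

F[g](ω) = - \frac{108 i \omega \left(\omega^{2} - 27\right)}{\left(\omega^{2} + 81\right)^{3}}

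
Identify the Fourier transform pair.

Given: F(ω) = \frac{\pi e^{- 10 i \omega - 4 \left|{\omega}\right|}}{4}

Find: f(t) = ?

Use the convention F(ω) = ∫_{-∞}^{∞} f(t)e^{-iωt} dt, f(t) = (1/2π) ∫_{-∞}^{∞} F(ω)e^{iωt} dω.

f(t) = \frac{1}{\left(t - 10\right)^{2} + 16}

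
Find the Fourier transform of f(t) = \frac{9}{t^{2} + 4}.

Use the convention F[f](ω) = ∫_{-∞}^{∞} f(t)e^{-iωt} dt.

F(ω) = \frac{9 \pi e^{- 2 \left|{\omega}\right|}}{2}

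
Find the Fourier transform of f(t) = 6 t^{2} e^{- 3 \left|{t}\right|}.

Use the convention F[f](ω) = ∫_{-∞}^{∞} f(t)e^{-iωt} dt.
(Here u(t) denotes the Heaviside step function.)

F(ω) = \frac{216 \left(3 - \omega^{2}\right)}{\left(\omega^{2} + 9\right)^{3}}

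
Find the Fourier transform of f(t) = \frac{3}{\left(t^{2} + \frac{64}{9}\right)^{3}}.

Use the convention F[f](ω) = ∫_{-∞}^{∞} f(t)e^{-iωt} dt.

F(ω) = \frac{81 \pi \left(64 \omega^{2} + 72 \left|{\omega}\right| + 27\right) e^{- \frac{8 \left|{\omega}\right|}{3}}}{262144}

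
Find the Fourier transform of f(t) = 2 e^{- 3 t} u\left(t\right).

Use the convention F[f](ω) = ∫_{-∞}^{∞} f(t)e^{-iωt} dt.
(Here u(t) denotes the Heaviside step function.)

F(ω) = \frac{2}{i \omega + 3}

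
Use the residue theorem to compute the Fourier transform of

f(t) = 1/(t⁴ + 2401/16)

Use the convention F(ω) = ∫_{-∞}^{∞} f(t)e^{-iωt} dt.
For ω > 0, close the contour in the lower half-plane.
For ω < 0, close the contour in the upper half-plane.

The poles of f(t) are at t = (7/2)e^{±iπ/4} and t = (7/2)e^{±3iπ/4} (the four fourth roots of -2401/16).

Let g(z) = f(z)e^{-iωz}; for large |z| the factor e^{-iωz} decays in the lower half-plane when ω > 0 and in the upper half-plane when ω < 0.

Case ω > 0 (lower half-plane, clockwise contour ⇒ F(ω) = -2πi·ΣRes):
  Res_{z = - \frac{7 \sqrt{2}}{4} - \frac{7 \sqrt{2} i}{4}} g(z) = \frac{\sqrt{2} \left(1 + i\right) e^{\frac{7 \sqrt{2} \omega \left(-1 + i\right)}{4}}}{343}
  Res_{z = \frac{7 \sqrt{2}}{4} - \frac{7 \sqrt{2} i}{4}} g(z) = \frac{\sqrt{2} \left(-1 + i\right) e^{- \frac{7 \sqrt{2} \omega \left(1 + i\right)}{4}}}{343}
  F(ω) = -2πi·ΣRes = \frac{2 \sqrt{2} \pi \left(\left(1 - i\right) e^{\frac{7 \sqrt{2} i \omega}{2}} + 1 + i\right) e^{- \frac{7 \sqrt{2} \omega \left(1 + i\right)}{4}}}{343} = \frac{8 \pi e^{- \frac{7 \sqrt{2} \omega}{4}} \sin{\left(\frac{7 \sqrt{2} \omega}{4} + \frac{\pi}{4} \right)}}{343}

Case ω < 0 (upper half-plane, counterclockwise contour ⇒ F(ω) = +2πi·ΣRes):
  Res_{z = \frac{7 \sqrt{2}}{4} + \frac{7 \sqrt{2} i}{4}} g(z) = - \frac{\sqrt{2} \left(1 + i\right) e^{\frac{7 \sqrt{2} \omega \left(1 - i\right)}{4}}}{343}
  Res_{z = - \frac{7 \sqrt{2}}{4} + \frac{7 \sqrt{2} i}{4}} g(z) = \frac{\sqrt{2} \left(1 - i\right) e^{\frac{7 \sqrt{2} \omega \left(1 + i\right)}{4}}}{343}
  F(ω) = 2πi·ΣRes = - \frac{2 \sqrt{2} i \pi \left(\left(1 + i\right) e^{\frac{7 \sqrt{2} \omega \left(1 - i\right)}{4}} - \left(1 - i\right) e^{\frac{7 \sqrt{2} \omega \left(1 + i\right)}{4}}\right)}{343} = \frac{8 \pi e^{\frac{7 \sqrt{2} \omega}{4}} \cos{\left(\frac{7 \sqrt{2} \omega}{4} + \frac{\pi}{4} \right)}}{343}

Both cases combine into a single formula in |ω|:

F(ω) = \frac{8 \pi e^{- \frac{7 \sqrt{2} \left|{\omega}\right|}{4}} \sin{\left(\frac{7 \sqrt{2} \left|{\omega}\right|}{4} + \frac{\pi}{4} \right)}}{343}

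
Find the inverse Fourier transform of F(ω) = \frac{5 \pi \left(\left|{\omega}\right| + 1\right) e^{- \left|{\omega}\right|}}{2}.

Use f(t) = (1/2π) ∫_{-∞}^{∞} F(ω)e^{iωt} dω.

f(t) = \frac{5}{\left(t^{2} + 1\right)^{2}}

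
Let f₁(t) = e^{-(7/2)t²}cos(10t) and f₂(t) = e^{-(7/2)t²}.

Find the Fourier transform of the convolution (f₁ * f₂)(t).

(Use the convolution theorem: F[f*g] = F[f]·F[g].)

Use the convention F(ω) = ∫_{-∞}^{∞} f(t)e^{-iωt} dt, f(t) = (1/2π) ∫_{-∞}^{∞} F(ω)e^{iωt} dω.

F[f₁*f₂](ω) = \frac{\pi \left(e^{\frac{20 \omega}{7}} + 1\right) e^{- \frac{\omega^{2}}{7} - \frac{10 \omega}{7} - \frac{50}{7}}}{7}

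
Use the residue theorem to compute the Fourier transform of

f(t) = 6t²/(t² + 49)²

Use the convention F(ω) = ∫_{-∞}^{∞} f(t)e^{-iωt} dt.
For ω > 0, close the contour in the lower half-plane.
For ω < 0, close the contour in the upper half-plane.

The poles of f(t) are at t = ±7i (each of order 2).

Let g(z) = f(z)e^{-iωz}; for large |z| the factor e^{-iωz} decays in the lower half-plane when ω > 0 and in the upper half-plane when ω < 0.

Case ω > 0 (lower half-plane, clockwise contour ⇒ F(ω) = -2πi·ΣRes):
  Res_{z = - 7 i} g(z) = \frac{3 i \left(1 - 7 \omega\right) e^{- 7 \omega}}{14} (pole of order 2)
  F(ω) = -2πi·ΣRes = \frac{3 \pi \left(1 - 7 \omega\right) e^{- 7 \omega}}{7}

Case ω < 0 (upper half-plane, counterclockwise contour ⇒ F(ω) = +2πi·ΣRes):
  Res_{z = 7 i} g(z) = \frac{3 i \left(- 7 \omega - 1\right) e^{7 \omega}}{14} (pole of order 2)
  F(ω) = 2πi·ΣRes = \frac{3 \pi \left(7 \omega + 1\right) e^{7 \omega}}{7}

Both cases combine into a single formula in |ω|:

F(ω) = \frac{3 \pi \left(1 - 7 \left|{\omega}\right|\right) e^{- 7 \left|{\omega}\right|}}{7}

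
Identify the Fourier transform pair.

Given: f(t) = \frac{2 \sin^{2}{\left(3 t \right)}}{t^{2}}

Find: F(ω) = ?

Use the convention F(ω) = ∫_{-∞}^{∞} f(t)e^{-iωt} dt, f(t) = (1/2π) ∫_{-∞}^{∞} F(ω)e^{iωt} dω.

F(ω) = \begin{cases} \pi \left(6 - \left|{\omega}\right|\right) & \text{for}\: \omega > -6 \wedge \omega < 6 \\0 & \text{otherwise} \end{cases}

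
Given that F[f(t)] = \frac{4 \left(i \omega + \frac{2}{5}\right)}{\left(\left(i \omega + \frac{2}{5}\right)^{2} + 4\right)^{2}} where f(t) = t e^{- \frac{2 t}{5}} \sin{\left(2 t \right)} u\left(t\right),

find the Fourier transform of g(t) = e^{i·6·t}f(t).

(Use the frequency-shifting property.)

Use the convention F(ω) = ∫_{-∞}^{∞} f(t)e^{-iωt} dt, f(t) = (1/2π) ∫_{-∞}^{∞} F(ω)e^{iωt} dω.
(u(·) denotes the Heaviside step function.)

F[g](ω) = \frac{500 \left(5 i \left(\omega - 6\right) + 2\right)}{\left(\left(5 i \left(\omega - 6\right) + 2\right)^{2} + 100\right)^{2}}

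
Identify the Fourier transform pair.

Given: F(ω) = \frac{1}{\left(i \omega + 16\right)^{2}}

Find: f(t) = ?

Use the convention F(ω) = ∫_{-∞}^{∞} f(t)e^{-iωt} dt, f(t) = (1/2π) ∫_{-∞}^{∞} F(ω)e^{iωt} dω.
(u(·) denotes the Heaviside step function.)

f(t) = t e^{- 16 t} u\left(t\right)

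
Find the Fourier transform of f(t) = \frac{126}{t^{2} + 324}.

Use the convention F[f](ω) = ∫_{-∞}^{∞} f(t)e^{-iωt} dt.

F(ω) = 7 \pi e^{- 18 \left|{\omega}\right|}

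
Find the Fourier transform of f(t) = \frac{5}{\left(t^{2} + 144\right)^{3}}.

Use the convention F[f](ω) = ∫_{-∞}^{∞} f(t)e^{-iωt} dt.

F(ω) = \frac{5 \pi \left(48 \omega^{2} + 12 \left|{\omega}\right| + 1\right) e^{- 12 \left|{\omega}\right|}}{663552}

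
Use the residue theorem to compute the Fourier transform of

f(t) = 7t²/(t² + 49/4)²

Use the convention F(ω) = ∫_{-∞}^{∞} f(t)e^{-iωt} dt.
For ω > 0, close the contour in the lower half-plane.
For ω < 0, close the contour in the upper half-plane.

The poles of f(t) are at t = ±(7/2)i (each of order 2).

Let g(z) = f(z)e^{-iωz}; for large |z| the factor e^{-iωz} decays in the lower half-plane when ω > 0 and in the upper half-plane when ω < 0.

Case ω > 0 (lower half-plane, clockwise contour ⇒ F(ω) = -2πi·ΣRes):
  Res_{z = - \frac{7 i}{2}} g(z) = \frac{i \left(2 - 7 \omega\right) e^{- \frac{7 \omega}{2}}}{4} (pole of order 2)
  F(ω) = -2πi·ΣRes = \frac{\pi \left(2 - 7 \omega\right) e^{- \frac{7 \omega}{2}}}{2}

Case ω < 0 (upper half-plane, counterclockwise contour ⇒ F(ω) = +2πi·ΣRes):
  Res_{z = \frac{7 i}{2}} g(z) = \frac{i \left(- 7 \omega - 2\right) e^{\frac{7 \omega}{2}}}{4} (pole of order 2)
  F(ω) = 2πi·ΣRes = \frac{\pi \left(7 \omega + 2\right) e^{\frac{7 \omega}{2}}}{2}

Both cases combine into a single formula in |ω|:

F(ω) = \frac{\pi \left(2 - 7 \left|{\omega}\right|\right) e^{- \frac{7 \left|{\omega}\right|}{2}}}{2}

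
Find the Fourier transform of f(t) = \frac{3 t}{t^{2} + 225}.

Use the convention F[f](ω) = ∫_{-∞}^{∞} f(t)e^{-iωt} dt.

F(ω) = - 3 i \pi e^{- 15 \left|{\omega}\right|} \operatorname{sign}{\left(\omega \right)}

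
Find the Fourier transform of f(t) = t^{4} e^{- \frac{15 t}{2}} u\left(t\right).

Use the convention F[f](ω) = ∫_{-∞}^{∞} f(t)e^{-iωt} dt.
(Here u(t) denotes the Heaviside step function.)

F(ω) = \frac{768}{\left(2 i \omega + 15\right)^{5}}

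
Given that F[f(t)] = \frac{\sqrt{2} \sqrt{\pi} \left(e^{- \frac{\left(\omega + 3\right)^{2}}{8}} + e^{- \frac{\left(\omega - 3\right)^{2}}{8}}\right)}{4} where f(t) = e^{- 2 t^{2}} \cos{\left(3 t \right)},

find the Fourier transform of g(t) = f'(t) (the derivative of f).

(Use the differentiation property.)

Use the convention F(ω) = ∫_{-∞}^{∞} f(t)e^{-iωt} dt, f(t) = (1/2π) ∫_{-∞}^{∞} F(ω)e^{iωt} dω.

F[g](ω) = \frac{\sqrt{2} i \sqrt{\pi} \omega \left(e^{\frac{3 \omega}{2}} + 1\right) e^{- \frac{\omega^{2}}{8} - \frac{3 \omega}{4} - \frac{9}{8}}}{4}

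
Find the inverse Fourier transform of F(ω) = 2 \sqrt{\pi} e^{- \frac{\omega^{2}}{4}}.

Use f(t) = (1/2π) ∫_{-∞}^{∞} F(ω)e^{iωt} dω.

f(t) = 2 e^{- t^{2}}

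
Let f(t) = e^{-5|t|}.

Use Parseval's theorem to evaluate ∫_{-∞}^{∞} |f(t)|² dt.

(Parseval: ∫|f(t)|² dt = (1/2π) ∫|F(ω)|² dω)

∫|f(t)|² dt = \frac{1}{5}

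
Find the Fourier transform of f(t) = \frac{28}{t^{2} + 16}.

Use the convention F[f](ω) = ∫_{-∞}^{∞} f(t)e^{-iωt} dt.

F(ω) = 7 \pi e^{- 4 \left|{\omega}\right|}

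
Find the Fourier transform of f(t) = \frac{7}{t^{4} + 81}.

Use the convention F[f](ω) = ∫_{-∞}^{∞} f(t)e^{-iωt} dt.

F(ω) = \frac{7 \pi e^{- \frac{3 \sqrt{2} \left|{\omega}\right|}{2}} \sin{\left(\frac{3 \sqrt{2} \left|{\omega}\right|}{2} + \frac{\pi}{4} \right)}}{27}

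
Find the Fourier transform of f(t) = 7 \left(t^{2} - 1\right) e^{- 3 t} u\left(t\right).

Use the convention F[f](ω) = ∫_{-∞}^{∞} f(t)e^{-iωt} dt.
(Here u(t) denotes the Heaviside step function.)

F(ω) = \frac{7 \left(2 i \omega - \left(i \omega + 3\right)^{3} + 6\right)}{\left(i \omega + 3\right)^{4}}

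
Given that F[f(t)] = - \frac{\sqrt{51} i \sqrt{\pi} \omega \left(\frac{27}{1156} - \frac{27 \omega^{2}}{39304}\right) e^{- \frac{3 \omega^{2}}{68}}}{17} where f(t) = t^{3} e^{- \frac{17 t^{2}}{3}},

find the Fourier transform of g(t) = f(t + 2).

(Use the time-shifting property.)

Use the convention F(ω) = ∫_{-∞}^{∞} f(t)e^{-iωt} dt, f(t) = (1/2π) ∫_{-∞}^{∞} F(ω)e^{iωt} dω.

F[g](ω) = \frac{27 \sqrt{51} i \sqrt{\pi} \omega \left(\omega^{2} - 34\right) e^{\frac{\omega \left(- 3 \omega + 136 i\right)}{68}}}{668168}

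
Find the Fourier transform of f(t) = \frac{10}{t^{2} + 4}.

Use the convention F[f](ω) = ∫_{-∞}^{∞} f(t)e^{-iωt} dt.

F(ω) = 5 \pi e^{- 2 \left|{\omega}\right|}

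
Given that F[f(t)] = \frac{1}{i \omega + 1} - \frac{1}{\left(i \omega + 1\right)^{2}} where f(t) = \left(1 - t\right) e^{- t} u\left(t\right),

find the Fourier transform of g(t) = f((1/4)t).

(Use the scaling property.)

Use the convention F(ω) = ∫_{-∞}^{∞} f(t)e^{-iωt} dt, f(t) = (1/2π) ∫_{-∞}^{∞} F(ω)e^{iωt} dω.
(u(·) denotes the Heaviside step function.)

F[g](ω) = \frac{16 i \omega}{- 16 \omega^{2} + 8 i \omega + 1}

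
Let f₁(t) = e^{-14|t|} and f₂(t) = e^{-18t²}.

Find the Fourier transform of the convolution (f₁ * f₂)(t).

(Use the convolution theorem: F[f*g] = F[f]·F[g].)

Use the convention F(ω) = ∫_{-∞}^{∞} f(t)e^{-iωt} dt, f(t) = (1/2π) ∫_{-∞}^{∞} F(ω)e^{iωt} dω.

F[f₁*f₂](ω) = \frac{14 \sqrt{2} \sqrt{\pi} e^{- \frac{\omega^{2}}{72}}}{3 \left(\omega^{2} + 196\right)}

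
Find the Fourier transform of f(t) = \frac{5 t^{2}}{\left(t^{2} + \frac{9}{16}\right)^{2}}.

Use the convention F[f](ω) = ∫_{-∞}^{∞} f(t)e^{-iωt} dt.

F(ω) = \frac{5 \pi \left(4 - 3 \left|{\omega}\right|\right) e^{- \frac{3 \left|{\omega}\right|}{4}}}{6}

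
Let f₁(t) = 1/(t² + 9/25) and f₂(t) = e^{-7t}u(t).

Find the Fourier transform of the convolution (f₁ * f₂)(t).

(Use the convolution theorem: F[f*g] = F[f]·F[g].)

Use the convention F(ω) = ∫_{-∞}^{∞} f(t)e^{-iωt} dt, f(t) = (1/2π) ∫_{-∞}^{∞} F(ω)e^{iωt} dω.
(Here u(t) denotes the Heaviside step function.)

F[f₁*f₂](ω) = \frac{5 \pi e^{- \frac{3 \left|{\omega}\right|}{5}}}{3 \left(i \omega + 7\right)}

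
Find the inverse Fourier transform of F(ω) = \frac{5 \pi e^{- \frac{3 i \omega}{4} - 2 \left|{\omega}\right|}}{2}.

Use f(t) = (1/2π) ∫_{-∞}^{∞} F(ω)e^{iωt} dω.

f(t) = \frac{5}{\left(t - \frac{3}{4}\right)^{2} + 4}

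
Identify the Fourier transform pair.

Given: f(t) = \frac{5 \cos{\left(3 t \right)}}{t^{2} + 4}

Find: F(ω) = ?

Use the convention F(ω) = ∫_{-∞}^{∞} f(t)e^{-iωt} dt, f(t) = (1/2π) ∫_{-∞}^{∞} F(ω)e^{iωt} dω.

F(ω) = \frac{5 \pi e^{- 2 \left|{\omega + 3}\right|}}{4} + \frac{5 \pi e^{- 2 \left|{\omega - 3}\right|}}{4}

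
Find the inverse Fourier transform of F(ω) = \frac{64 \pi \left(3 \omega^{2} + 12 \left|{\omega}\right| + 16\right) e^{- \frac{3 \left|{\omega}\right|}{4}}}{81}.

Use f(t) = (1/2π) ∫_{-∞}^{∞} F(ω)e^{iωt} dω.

f(t) = \frac{8}{\left(t^{2} + \frac{9}{16}\right)^{3}}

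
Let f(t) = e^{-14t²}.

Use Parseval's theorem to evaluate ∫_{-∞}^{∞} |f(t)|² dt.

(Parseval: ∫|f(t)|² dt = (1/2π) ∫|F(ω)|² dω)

∫|f(t)|² dt = \frac{\sqrt{7} \sqrt{\pi}}{14}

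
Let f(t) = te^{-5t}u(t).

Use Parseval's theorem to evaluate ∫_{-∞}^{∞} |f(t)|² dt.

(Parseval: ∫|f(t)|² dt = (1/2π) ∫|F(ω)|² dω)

∫|f(t)|² dt = \frac{1}{500}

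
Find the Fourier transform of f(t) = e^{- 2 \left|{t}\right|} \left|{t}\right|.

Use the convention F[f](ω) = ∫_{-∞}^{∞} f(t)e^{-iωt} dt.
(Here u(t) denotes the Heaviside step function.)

F(ω) = \frac{2 \left(4 - \omega^{2}\right)}{\left(\omega^{2} + 4\right)^{2}}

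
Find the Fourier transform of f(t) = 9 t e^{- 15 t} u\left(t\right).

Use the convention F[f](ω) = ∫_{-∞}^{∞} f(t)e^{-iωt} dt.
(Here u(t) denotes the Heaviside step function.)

F(ω) = \frac{9}{\left(i \omega + 15\right)^{2}}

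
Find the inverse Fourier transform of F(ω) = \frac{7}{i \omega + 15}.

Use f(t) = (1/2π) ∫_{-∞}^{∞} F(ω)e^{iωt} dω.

f(t) = 7 e^{- 15 t} u\left(t\right)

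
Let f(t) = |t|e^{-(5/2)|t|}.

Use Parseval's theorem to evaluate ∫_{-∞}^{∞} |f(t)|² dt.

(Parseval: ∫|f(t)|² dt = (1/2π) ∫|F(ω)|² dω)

∫|f(t)|² dt = \frac{4}{125}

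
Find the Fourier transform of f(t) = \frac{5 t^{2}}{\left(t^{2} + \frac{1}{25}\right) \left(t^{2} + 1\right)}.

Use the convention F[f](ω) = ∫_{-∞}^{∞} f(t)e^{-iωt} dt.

F(ω) = \frac{125 \pi e^{- \left|{\omega}\right|}}{24} - \frac{25 \pi e^{- \frac{\left|{\omega}\right|}{5}}}{24}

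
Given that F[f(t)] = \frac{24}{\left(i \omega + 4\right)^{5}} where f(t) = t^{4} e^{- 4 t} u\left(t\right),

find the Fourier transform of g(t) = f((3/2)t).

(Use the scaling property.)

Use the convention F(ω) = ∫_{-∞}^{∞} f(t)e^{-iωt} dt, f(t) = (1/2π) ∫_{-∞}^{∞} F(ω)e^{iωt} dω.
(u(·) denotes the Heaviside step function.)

F[g](ω) = \frac{243}{2 \left(i \omega + 6\right)^{5}}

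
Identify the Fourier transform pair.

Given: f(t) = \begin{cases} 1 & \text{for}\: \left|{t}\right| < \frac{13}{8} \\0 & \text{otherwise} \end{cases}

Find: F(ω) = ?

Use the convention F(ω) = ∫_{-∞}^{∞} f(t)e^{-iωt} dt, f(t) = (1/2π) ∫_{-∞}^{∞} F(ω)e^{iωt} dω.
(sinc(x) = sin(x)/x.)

F(ω) = \frac{13 \operatorname{sinc}{\left(\frac{13 \omega}{8} \right)}}{4}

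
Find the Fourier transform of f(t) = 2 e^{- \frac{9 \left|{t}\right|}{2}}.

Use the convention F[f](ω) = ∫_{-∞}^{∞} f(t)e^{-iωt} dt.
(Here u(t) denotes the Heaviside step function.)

F(ω) = \frac{72}{4 \omega^{2} + 81}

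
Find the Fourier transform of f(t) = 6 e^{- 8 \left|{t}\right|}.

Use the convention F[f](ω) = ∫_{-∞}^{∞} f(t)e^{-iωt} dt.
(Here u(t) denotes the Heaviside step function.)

F(ω) = \frac{96}{\omega^{2} + 64}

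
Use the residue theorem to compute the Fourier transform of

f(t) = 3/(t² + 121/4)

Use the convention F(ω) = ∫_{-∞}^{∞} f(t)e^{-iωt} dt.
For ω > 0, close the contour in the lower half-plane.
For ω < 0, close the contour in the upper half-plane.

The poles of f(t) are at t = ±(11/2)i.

Let g(z) = f(z)e^{-iωz}; for large |z| the factor e^{-iωz} decays in the lower half-plane when ω > 0 and in the upper half-plane when ω < 0.

Case ω > 0 (lower half-plane, clockwise contour ⇒ F(ω) = -2πi·ΣRes):
  Res_{z = - \frac{11 i}{2}} g(z) = \frac{3 i e^{- \frac{11 \omega}{2}}}{11}
  F(ω) = -2πi·ΣRes = \frac{6 \pi e^{- \frac{11 \omega}{2}}}{11}

Case ω < 0 (upper half-plane, counterclockwise contour ⇒ F(ω) = +2πi·ΣRes):
  Res_{z = \frac{11 i}{2}} g(z) = - \frac{3 i e^{\frac{11 \omega}{2}}}{11}
  F(ω) = 2πi·ΣRes = \frac{6 \pi e^{\frac{11 \omega}{2}}}{11}

Both cases combine into a single formula in |ω|:

F(ω) = \frac{6 \pi e^{- \frac{11 \left|{\omega}\right|}{2}}}{11}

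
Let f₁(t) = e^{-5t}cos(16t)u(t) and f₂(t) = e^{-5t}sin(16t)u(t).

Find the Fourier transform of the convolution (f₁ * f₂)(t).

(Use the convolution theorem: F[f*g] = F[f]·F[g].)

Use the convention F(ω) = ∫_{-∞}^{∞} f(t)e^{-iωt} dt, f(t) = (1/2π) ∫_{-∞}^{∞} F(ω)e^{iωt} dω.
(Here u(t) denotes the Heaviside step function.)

F[f₁*f₂](ω) = \frac{16 \left(i \omega + 5\right)}{\left(\left(i \omega + 5\right)^{2} + 256\right)^{2}}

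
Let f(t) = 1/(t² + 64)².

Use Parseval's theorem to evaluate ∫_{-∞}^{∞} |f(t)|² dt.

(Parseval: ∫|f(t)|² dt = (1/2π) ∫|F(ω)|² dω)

∫|f(t)|² dt = \frac{5 \pi}{33554432}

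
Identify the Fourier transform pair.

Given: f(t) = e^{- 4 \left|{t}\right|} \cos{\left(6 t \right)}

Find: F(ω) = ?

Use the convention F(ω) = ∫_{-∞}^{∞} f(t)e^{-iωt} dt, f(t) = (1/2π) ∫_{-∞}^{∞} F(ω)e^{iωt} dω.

F(ω) = \frac{8 \left(\omega^{2} + 52\right)}{\omega^{4} - 40 \omega^{2} + 2704}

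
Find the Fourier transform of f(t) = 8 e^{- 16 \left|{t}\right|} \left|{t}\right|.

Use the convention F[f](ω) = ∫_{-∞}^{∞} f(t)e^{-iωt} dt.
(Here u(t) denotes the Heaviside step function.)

F(ω) = \frac{16 \left(256 - \omega^{2}\right)}{\left(\omega^{2} + 256\right)^{2}}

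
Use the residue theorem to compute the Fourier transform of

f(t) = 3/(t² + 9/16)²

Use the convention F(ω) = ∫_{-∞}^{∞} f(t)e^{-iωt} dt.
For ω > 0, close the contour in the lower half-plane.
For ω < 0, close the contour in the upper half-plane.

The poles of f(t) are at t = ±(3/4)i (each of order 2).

Let g(z) = f(z)e^{-iωz}; for large |z| the factor e^{-iωz} decays in the lower half-plane when ω > 0 and in the upper half-plane when ω < 0.

Case ω > 0 (lower half-plane, clockwise contour ⇒ F(ω) = -2πi·ΣRes):
  Res_{z = - \frac{3 i}{4}} g(z) = \frac{4 i \left(3 \omega + 4\right) e^{- \frac{3 \omega}{4}}}{9} (pole of order 2)
  F(ω) = -2πi·ΣRes = \frac{8 \pi \left(3 \omega + 4\right) e^{- \frac{3 \omega}{4}}}{9}

Case ω < 0 (upper half-plane, counterclockwise contour ⇒ F(ω) = +2πi·ΣRes):
  Res_{z = \frac{3 i}{4}} g(z) = \frac{4 i \left(3 \omega - 4\right) e^{\frac{3 \omega}{4}}}{9} (pole of order 2)
  F(ω) = 2πi·ΣRes = \frac{8 \pi \left(4 - 3 \omega\right) e^{\frac{3 \omega}{4}}}{9}

Both cases combine into a single formula in |ω|:

F(ω) = \frac{8 \pi \left(3 \left|{\omega}\right| + 4\right) e^{- \frac{3 \left|{\omega}\right|}{4}}}{9}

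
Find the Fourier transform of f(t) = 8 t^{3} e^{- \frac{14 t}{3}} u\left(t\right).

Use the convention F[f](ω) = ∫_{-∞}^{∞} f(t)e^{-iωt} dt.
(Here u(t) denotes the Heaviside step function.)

F(ω) = \frac{3888}{\left(3 i \omega + 14\right)^{4}}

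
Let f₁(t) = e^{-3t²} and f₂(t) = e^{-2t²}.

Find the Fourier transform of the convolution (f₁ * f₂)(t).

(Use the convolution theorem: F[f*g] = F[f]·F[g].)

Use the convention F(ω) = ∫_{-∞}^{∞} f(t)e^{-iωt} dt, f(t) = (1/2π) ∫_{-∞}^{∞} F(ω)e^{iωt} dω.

F[f₁*f₂](ω) = \frac{\sqrt{6} \pi e^{- \frac{5 \omega^{2}}{24}}}{6}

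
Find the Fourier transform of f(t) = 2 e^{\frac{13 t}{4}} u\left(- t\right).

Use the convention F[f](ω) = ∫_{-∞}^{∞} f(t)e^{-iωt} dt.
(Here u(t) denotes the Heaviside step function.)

F(ω) = - \frac{8}{4 i \omega - 13}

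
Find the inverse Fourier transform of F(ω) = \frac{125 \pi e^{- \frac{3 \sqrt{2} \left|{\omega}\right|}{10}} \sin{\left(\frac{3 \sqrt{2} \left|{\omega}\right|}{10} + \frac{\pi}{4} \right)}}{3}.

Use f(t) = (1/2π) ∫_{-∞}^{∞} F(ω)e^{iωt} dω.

f(t) = \frac{9}{t^{4} + \frac{81}{625}}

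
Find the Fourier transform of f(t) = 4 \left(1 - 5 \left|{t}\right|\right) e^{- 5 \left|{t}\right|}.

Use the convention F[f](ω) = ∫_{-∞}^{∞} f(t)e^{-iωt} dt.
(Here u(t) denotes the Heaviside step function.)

F(ω) = \frac{80 \omega^{2}}{\left(\omega^{2} + 25\right)^{2}}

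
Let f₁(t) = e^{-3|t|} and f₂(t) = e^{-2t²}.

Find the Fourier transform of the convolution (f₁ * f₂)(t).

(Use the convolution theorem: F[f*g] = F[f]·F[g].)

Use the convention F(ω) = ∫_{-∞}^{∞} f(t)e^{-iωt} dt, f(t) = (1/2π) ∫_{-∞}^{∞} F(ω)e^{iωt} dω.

F[f₁*f₂](ω) = \frac{3 \sqrt{2} \sqrt{\pi} e^{- \frac{\omega^{2}}{8}}}{\omega^{2} + 9}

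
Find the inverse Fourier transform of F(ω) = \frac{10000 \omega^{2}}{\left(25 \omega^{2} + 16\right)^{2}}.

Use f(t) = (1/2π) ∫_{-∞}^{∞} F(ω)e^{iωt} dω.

f(t) = 5 \left(1 - \frac{4 \left|{t}\right|}{5}\right) e^{- \frac{4 \left|{t}\right|}{5}}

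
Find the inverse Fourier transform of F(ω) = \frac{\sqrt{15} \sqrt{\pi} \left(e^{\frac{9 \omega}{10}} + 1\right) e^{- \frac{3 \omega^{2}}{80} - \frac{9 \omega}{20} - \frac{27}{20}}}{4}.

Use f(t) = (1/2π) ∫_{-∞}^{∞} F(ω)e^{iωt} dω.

f(t) = 5 e^{- \frac{20 t^{2}}{3}} \cos{\left(6 t \right)}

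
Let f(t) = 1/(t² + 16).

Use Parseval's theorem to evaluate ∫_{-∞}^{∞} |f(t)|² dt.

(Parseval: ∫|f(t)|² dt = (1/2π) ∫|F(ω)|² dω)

∫|f(t)|² dt = \frac{\pi}{128}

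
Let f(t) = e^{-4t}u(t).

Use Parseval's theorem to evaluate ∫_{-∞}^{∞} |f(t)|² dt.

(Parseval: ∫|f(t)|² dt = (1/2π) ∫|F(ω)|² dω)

∫|f(t)|² dt = \frac{1}{8}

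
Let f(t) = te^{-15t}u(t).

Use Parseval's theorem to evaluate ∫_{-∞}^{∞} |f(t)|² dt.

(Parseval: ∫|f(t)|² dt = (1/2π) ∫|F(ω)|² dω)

∫|f(t)|² dt = \frac{1}{13500}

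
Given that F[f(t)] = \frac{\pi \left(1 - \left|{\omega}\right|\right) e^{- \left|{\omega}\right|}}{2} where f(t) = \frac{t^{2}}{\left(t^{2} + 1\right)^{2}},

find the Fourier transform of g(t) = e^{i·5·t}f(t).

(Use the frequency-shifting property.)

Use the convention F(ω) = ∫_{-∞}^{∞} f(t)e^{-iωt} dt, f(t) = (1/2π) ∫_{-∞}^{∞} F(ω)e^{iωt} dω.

F[g](ω) = \frac{\pi \left(1 - \left|{\omega - 5}\right|\right) e^{- \left|{\omega - 5}\right|}}{2}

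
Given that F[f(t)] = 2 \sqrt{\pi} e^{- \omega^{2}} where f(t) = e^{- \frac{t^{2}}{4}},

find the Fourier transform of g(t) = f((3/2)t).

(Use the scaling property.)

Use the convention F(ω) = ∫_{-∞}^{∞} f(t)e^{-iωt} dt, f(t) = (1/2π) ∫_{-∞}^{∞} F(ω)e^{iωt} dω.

F[g](ω) = \frac{4 \sqrt{\pi} e^{- \frac{4 \omega^{2}}{9}}}{3}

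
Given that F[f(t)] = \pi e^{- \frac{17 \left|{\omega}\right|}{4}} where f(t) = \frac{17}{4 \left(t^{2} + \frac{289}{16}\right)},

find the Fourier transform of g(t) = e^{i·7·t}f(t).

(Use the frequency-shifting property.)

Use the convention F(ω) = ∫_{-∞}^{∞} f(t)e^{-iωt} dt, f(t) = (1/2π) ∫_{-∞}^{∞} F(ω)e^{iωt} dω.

F[g](ω) = \pi e^{- \frac{17 \left|{\omega - 7}\right|}{4}}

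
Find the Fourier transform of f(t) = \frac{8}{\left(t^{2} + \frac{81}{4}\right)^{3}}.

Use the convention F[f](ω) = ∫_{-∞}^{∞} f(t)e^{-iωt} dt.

F(ω) = \frac{8 \pi \left(27 \omega^{2} + 18 \left|{\omega}\right| + 4\right) e^{- \frac{9 \left|{\omega}\right|}{2}}}{19683}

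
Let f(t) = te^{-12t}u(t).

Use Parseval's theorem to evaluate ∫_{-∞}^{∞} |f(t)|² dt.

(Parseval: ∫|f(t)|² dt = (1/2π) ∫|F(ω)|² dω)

∫|f(t)|² dt = \frac{1}{6912}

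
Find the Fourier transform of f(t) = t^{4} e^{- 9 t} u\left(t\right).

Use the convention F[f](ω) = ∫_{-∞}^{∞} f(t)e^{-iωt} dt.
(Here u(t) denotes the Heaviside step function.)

F(ω) = \frac{24}{\left(i \omega + 9\right)^{5}}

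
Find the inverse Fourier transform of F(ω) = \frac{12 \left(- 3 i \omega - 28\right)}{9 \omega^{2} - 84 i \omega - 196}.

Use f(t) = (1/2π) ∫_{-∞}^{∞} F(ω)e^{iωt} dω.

f(t) = 4 \left(\frac{14 t}{3} + 1\right) e^{- \frac{14 t}{3}} u\left(t\right)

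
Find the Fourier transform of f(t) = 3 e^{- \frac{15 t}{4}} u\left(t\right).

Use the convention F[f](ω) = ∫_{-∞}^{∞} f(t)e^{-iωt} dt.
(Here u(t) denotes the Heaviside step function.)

F(ω) = \frac{12}{4 i \omega + 15}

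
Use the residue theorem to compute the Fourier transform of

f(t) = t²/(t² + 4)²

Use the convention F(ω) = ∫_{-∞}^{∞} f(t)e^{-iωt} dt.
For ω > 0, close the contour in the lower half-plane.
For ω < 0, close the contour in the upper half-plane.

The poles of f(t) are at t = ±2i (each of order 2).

Let g(z) = f(z)e^{-iωz}; for large |z| the factor e^{-iωz} decays in the lower half-plane when ω > 0 and in the upper half-plane when ω < 0.

Case ω > 0 (lower half-plane, clockwise contour ⇒ F(ω) = -2πi·ΣRes):
  Res_{z = - 2 i} g(z) = \frac{i \left(1 - 2 \omega\right) e^{- 2 \omega}}{8} (pole of order 2)
  F(ω) = -2πi·ΣRes = \frac{\pi \left(1 - 2 \omega\right) e^{- 2 \omega}}{4}

Case ω < 0 (upper half-plane, counterclockwise contour ⇒ F(ω) = +2πi·ΣRes):
  Res_{z = 2 i} g(z) = \frac{i \left(- 2 \omega - 1\right) e^{2 \omega}}{8} (pole of order 2)
  F(ω) = 2πi·ΣRes = \frac{\pi \left(2 \omega + 1\right) e^{2 \omega}}{4}

Both cases combine into a single formula in |ω|:

F(ω) = \frac{\pi \left(1 - 2 \left|{\omega}\right|\right) e^{- 2 \left|{\omega}\right|}}{4}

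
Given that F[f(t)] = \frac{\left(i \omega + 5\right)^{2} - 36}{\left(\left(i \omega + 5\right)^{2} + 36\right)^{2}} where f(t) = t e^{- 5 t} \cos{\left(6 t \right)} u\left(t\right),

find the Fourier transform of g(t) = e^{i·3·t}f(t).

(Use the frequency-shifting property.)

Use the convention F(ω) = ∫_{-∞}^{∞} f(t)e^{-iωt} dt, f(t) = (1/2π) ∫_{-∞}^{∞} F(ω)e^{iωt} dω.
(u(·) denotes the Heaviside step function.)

F[g](ω) = \frac{\left(i \left(\omega - 3\right) + 5\right)^{2} - 36}{\left(\left(i \left(\omega - 3\right) + 5\right)^{2} + 36\right)^{2}}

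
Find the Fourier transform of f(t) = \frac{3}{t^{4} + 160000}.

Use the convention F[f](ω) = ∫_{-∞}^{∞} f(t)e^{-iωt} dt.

F(ω) = \frac{3 \pi e^{- 10 \sqrt{2} \left|{\omega}\right|} \sin{\left(10 \sqrt{2} \left|{\omega}\right| + \frac{\pi}{4} \right)}}{8000}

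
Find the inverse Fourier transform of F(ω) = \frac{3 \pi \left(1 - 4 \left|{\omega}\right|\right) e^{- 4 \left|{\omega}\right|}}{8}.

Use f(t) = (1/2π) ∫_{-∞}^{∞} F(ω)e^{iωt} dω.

f(t) = \frac{3 t^{2}}{\left(t^{2} + 16\right)^{2}}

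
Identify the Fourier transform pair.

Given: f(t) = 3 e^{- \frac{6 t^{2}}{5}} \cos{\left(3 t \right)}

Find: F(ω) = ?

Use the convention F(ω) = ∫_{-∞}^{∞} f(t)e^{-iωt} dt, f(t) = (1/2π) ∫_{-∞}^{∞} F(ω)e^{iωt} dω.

F(ω) = \frac{\sqrt{30} \sqrt{\pi} \left(e^{\frac{5 \omega}{2}} + 1\right) e^{- \frac{5 \omega^{2}}{24} - \frac{5 \omega}{4} - \frac{15}{8}}}{4}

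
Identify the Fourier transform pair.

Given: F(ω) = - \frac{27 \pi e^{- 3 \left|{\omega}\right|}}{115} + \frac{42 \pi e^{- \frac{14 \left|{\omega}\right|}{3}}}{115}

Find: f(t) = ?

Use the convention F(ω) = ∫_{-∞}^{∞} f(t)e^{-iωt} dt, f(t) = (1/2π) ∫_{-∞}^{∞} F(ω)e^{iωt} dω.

f(t) = \frac{t^{2}}{\left(t^{2} + 9\right) \left(t^{2} + \frac{196}{9}\right)}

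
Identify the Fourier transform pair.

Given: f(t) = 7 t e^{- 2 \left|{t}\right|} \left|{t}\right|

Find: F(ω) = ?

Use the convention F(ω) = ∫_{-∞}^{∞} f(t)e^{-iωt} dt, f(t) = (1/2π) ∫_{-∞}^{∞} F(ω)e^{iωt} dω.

F(ω) = \frac{28 i \omega \left(\omega^{2} - 12\right)}{\left(\omega^{2} + 4\right)^{3}}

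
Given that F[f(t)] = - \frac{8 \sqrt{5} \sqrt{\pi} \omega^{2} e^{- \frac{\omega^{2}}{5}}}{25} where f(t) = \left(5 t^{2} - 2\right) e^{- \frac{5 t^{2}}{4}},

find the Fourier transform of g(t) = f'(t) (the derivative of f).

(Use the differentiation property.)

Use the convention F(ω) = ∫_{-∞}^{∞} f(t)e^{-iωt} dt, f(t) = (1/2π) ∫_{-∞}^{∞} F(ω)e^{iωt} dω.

F[g](ω) = - \frac{8 \sqrt{5} i \sqrt{\pi} \omega^{3} e^{- \frac{\omega^{2}}{5}}}{25}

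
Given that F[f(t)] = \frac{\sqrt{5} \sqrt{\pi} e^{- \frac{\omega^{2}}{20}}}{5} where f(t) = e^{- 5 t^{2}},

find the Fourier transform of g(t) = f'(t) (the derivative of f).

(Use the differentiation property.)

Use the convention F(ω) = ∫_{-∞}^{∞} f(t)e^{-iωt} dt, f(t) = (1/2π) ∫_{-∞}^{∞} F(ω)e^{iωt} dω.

F[g](ω) = \frac{\sqrt{5} i \sqrt{\pi} \omega e^{- \frac{\omega^{2}}{20}}}{5}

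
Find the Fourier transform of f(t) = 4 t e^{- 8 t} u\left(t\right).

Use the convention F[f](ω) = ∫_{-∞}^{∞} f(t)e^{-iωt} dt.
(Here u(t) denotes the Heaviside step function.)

F(ω) = \frac{4}{\left(i \omega + 8\right)^{2}}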